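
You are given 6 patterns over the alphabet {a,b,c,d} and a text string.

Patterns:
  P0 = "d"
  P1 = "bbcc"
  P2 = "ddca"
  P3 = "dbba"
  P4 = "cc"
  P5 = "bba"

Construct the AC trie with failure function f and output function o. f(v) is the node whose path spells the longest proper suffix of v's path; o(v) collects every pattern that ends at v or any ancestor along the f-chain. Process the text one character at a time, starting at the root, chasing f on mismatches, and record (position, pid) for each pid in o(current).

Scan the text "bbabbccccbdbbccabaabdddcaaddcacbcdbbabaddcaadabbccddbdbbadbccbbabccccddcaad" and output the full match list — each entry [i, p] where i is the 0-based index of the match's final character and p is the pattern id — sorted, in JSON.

Build automaton:
Trie nodes:
  n0 'ε': b→2 c→12 d→1
  n1 'd': b→9 d→6  [P0 ends]
  n2 'b': b→3
  n3 'bb': a→14 c→4
  n4 'bbc': c→5
  n5 'bbcc': ·  [P1 ends]
  n6 'dd': c→7
  n7 'ddc': a→8
  n8 'ddca': ·  [P2 ends]
  n9 'db': b→10
  n10 'dbb': a→11
  n11 'dbba': ·  [P3 ends]
  n12 'c': c→13
  n13 'cc': ·  [P4 ends]
  n14 'bba': ·  [P5 ends]

Failure links (BFS by depth):
  n1('d'): parent n0 fail=0; on 'd' 0 → fail=0;  out {0}∪∅={0}
  n2('b'): parent n0 fail=0; on 'b' 0 → fail=0;  out ∅∪∅=∅
  n12('c'): parent n0 fail=0; on 'c' 0 → fail=0;  out ∅∪∅=∅
  n3('bb'): parent n2 fail=0; on 'b' 0 → fail=2;  out ∅∪∅=∅
  n6('dd'): parent n1 fail=0; on 'd' 0 → fail=1;  out ∅∪{0}={0}
  n9('db'): parent n1 fail=0; on 'b' 0 → fail=2;  out ∅∪∅=∅
  n13('cc'): parent n12 fail=0; on 'c' 0 → fail=12;  out {4}∪∅={4}
  n4('bbc'): parent n3 fail=2; on 'c' 2→0 → fail=12;  out ∅∪∅=∅
  n7('ddc'): parent n6 fail=1; on 'c' 1→0 → fail=12;  out ∅∪∅=∅
  n10('dbb'): parent n9 fail=2; on 'b' 2 → fail=3;  out ∅∪∅=∅
  n14('bba'): parent n3 fail=2; on 'a' 2→0 → fail=0;  out {5}∪∅={5}
  n5('bbcc'): parent n4 fail=12; on 'c' 12 → fail=13;  out {1}∪{4}={1,4}
  n8('ddca'): parent n7 fail=12; on 'a' 12→0 → fail=0;  out {2}∪∅={2}
  n11('dbba'): parent n10 fail=3; on 'a' 3 → fail=14;  out {3}∪{5}={3,5}

Text stream:
[0] read 'b'  n0⇒n2
[1] read 'b'  n2⇒n3
[2] read 'a'  n3⇒n14  → match P5@[0:2]
[3] read 'b'  n14⇒n2 (via fail)
[4] read 'b'  n2⇒n3
[5] read 'c'  n3⇒n4
[6] read 'c'  n4⇒n5  → match P1@[3:6],P4@[5:6]
[7] read 'c'  n5⇒n13 (via fail)  → match P4@[6:7]
[8] read 'c'  n13⇒n13 (via fail)  → match P4@[7:8]
[9] read 'b'  n13⇒n2 (via fail)
[10] read 'd'  n2⇒n1 (via fail)  → match P0@[10:10]
[11] read 'b'  n1⇒n9
[12] read 'b'  n9⇒n10
[13] read 'c'  n10⇒n4 (via fail)
[14] read 'c'  n4⇒n5  → match P1@[11:14],P4@[13:14]
[15] read 'a'  n5⇒n0 (via fail)
[16] read 'b'  n0⇒n2
[17] read 'a'  n2⇒n0 (via fail)
[18] read 'a'  n0⇒n0
[19] read 'b'  n0⇒n2
[20] read 'd'  n2⇒n1 (via fail)  → match P0@[20:20]
[21] read 'd'  n1⇒n6  → match P0@[21:21]
[22] read 'd'  n6⇒n6 (via fail)  → match P0@[22:22]
[23] read 'c'  n6⇒n7
[24] read 'a'  n7⇒n8  → match P2@[21:24]
[25] read 'a'  n8⇒n0 (via fail)
[26] read 'd'  n0⇒n1  → match P0@[26:26]
[27] read 'd'  n1⇒n6  → match P0@[27:27]
[28] read 'c'  n6⇒n7
[29] read 'a'  n7⇒n8  → match P2@[26:29]
[30] read 'c'  n8⇒n12 (via fail)
[31] read 'b'  n12⇒n2 (via fail)
[32] read 'c'  n2⇒n12 (via fail)
[33] read 'd'  n12⇒n1 (via fail)  → match P0@[33:33]
[34] read 'b'  n1⇒n9
[35] read 'b'  n9⇒n10
[36] read 'a'  n10⇒n11  → match P3@[33:36],P5@[34:36]
[37] read 'b'  n11⇒n2 (via fail)
[38] read 'a'  n2⇒n0 (via fail)
[39] read 'd'  n0⇒n1  → match P0@[39:39]
[40] read 'd'  n1⇒n6  → match P0@[40:40]
[41] read 'c'  n6⇒n7
[42] read 'a'  n7⇒n8  → match P2@[39:42]
[43] read 'a'  n8⇒n0 (via fail)
[44] read 'd'  n0⇒n1  → match P0@[44:44]
[45] read 'a'  n1⇒n0 (via fail)
[46] read 'b'  n0⇒n2
[47] read 'b'  n2⇒n3
[48] read 'c'  n3⇒n4
[49] read 'c'  n4⇒n5  → match P1@[46:49],P4@[48:49]
[50] read 'd'  n5⇒n1 (via fail)  → match P0@[50:50]
[51] read 'd'  n1⇒n6  → match P0@[51:51]
[52] read 'b'  n6⇒n9 (via fail)
[53] read 'd'  n9⇒n1 (via fail)  → match P0@[53:53]
[54] read 'b'  n1⇒n9
[55] read 'b'  n9⇒n10
[56] read 'a'  n10⇒n11  → match P3@[53:56],P5@[54:56]
[57] read 'd'  n11⇒n1 (via fail)  → match P0@[57:57]
[58] read 'b'  n1⇒n9
[59] read 'c'  n9⇒n12 (via fail)
[60] read 'c'  n12⇒n13  → match P4@[59:60]
[61] read 'b'  n13⇒n2 (via fail)
[62] read 'b'  n2⇒n3
[63] read 'a'  n3⇒n14  → match P5@[61:63]
[64] read 'b'  n14⇒n2 (via fail)
[65] read 'c'  n2⇒n12 (via fail)
[66] read 'c'  n12⇒n13  → match P4@[65:66]
[67] read 'c'  n13⇒n13 (via fail)  → match P4@[66:67]
[68] read 'c'  n13⇒n13 (via fail)  → match P4@[67:68]
[69] read 'd'  n13⇒n1 (via fail)  → match P0@[69:69]
[70] read 'd'  n1⇒n6  → match P0@[70:70]
[71] read 'c'  n6⇒n7
[72] read 'a'  n7⇒n8  → match P2@[69:72]
[73] read 'a'  n8⇒n0 (via fail)
[74] read 'd'  n0⇒n1  → match P0@[74:74]

All matches (sorted): [[2,5],[6,1],[6,4],[7,4],[8,4],[10,0],[14,1],[14,4],[20,0],[21,0],[22,0],[24,2],[26,0],[27,0],[29,2],[33,0],[36,3],[36,5],[39,0],[40,0],[42,2],[44,0],[49,1],[49,4],[50,0],[51,0],[53,0],[56,3],[56,5],[57,0],[60,4],[63,5],[66,4],[67,4],[68,4],[69,0],[70,0],[72,2],[74,0]]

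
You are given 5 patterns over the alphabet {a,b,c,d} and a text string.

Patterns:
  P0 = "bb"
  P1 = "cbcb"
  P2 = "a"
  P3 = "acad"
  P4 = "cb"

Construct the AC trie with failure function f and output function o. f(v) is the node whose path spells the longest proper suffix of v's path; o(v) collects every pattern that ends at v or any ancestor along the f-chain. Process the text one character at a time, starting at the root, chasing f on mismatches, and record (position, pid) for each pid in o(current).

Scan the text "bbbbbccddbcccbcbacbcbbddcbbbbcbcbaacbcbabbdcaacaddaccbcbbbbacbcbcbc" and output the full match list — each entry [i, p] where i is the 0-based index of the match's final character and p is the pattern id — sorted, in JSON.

Construct AC machine:
Trie nodes:
  n0 'ε': a→7 b→1 c→3
  n1 'b': b→2
  n2 'bb': ·  [P0 ends]
  n3 'c': b→4
  n4 'cb': c→5  [P4 ends]
  n5 'cbc': b→6
  n6 'cbcb': ·  [P1 ends]
  n7 'a': c→8  [P2 ends]
  n8 'ac': a→9
  n9 'aca': d→10
  n10 'acad': ·  [P3 ends]

BFS fail/out derivation:
  n1('b'): parent n0 fail=0; on 'b' 0 → fail=0;  out ∅∪∅=∅
  n3('c'): parent n0 fail=0; on 'c' 0 → fail=0;  out ∅∪∅=∅
  n7('a'): parent n0 fail=0; on 'a' 0 → fail=0;  out {2}∪∅={2}
  n2('bb'): parent n1 fail=0; on 'b' 0 → fail=1;  out {0}∪∅={0}
  n4('cb'): parent n3 fail=0; on 'b' 0 → fail=1;  out {4}∪∅={4}
  n8('ac'): parent n7 fail=0; on 'c' 0 → fail=3;  out ∅∪∅=∅
  n5('cbc'): parent n4 fail=1; on 'c' 1→0 → fail=3;  out ∅∪∅=∅
  n9('aca'): parent n8 fail=3; on 'a' 3→0 → fail=7;  out ∅∪{2}={2}
  n6('cbcb'): parent n5 fail=3; on 'b' 3 → fail=4;  out {1}∪{4}={1,4}
  n10('acad'): parent n9 fail=7; on 'd' 7→0 → fail=0;  out {3}∪∅={3}

Scan:
pos 0 'b': at 1
pos 1 'b': at 2  ** P0@[0:1]
pos 2 'b': at 2 (via fail)  ** P0@[1:2]
pos 3 'b': at 2 (via fail)  ** P0@[2:3]
pos 4 'b': at 2 (via fail)  ** P0@[3:4]
pos 5 'c': at 3 (via fail)
pos 6 'c': at 3 (via fail)
pos 7 'd': at 0 (via fail)
pos 8 'd': at 0
pos 9 'b': at 1
pos 10 'c': at 3 (via fail)
pos 11 'c': at 3 (via fail)
pos 12 'c': at 3 (via fail)
pos 13 'b': at 4  ** P4@[12:13]
pos 14 'c': at 5
pos 15 'b': at 6  ** P1@[12:15],P4@[14:15]
pos 16 'a': at 7 (via fail)  ** P2@[16:16]
pos 17 'c': at 8
pos 18 'b': at 4 (via fail)  ** P4@[17:18]
pos 19 'c': at 5
pos 20 'b': at 6  ** P1@[17:20],P4@[19:20]
pos 21 'b': at 2 (via fail)  ** P0@[20:21]
pos 22 'd': at 0 (via fail)
pos 23 'd': at 0
pos 24 'c': at 3
pos 25 'b': at 4  ** P4@[24:25]
pos 26 'b': at 2 (via fail)  ** P0@[25:26]
pos 27 'b': at 2 (via fail)  ** P0@[26:27]
pos 28 'b': at 2 (via fail)  ** P0@[27:28]
pos 29 'c': at 3 (via fail)
pos 30 'b': at 4  ** P4@[29:30]
pos 31 'c': at 5
pos 32 'b': at 6  ** P1@[29:32],P4@[31:32]
pos 33 'a': at 7 (via fail)  ** P2@[33:33]
pos 34 'a': at 7 (via fail)  ** P2@[34:34]
pos 35 'c': at 8
pos 36 'b': at 4 (via fail)  ** P4@[35:36]
pos 37 'c': at 5
pos 38 'b': at 6  ** P1@[35:38],P4@[37:38]
pos 39 'a': at 7 (via fail)  ** P2@[39:39]
pos 40 'b': at 1 (via fail)
pos 41 'b': at 2  ** P0@[40:41]
pos 42 'd': at 0 (via fail)
pos 43 'c': at 3
pos 44 'a': at 7 (via fail)  ** P2@[44:44]
pos 45 'a': at 7 (via fail)  ** P2@[45:45]
pos 46 'c': at 8
pos 47 'a': at 9  ** P2@[47:47]
pos 48 'd': at 10  ** P3@[45:48]
pos 49 'd': at 0 (via fail)
pos 50 'a': at 7  ** P2@[50:50]
pos 51 'c': at 8
pos 52 'c': at 3 (via fail)
pos 53 'b': at 4  ** P4@[52:53]
pos 54 'c': at 5
pos 55 'b': at 6  ** P1@[52:55],P4@[54:55]
pos 56 'b': at 2 (via fail)  ** P0@[55:56]
pos 57 'b': at 2 (via fail)  ** P0@[56:57]
pos 58 'b': at 2 (via fail)  ** P0@[57:58]
pos 59 'a': at 7 (via fail)  ** P2@[59:59]
pos 60 'c': at 8
pos 61 'b': at 4 (via fail)  ** P4@[60:61]
pos 62 'c': at 5
pos 63 'b': at 6  ** P1@[60:63],P4@[62:63]
pos 64 'c': at 5 (via fail)
pos 65 'b': at 6  ** P1@[62:65],P4@[64:65]
pos 66 'c': at 5 (via fail)

Matches: [[1,0],[2,0],[3,0],[4,0],[13,4],[15,1],[15,4],[16,2],[18,4],[20,1],[20,4],[21,0],[25,4],[26,0],[27,0],[28,0],[30,4],[32,1],[32,4],[33,2],[34,2],[36,4],[38,1],[38,4],[39,2],[41,0],[44,2],[45,2],[47,2],[48,3],[50,2],[53,4],[55,1],[55,4],[56,0],[57,0],[58,0],[59,2],[61,4],[63,1],[63,4],[65,1],[65,4]]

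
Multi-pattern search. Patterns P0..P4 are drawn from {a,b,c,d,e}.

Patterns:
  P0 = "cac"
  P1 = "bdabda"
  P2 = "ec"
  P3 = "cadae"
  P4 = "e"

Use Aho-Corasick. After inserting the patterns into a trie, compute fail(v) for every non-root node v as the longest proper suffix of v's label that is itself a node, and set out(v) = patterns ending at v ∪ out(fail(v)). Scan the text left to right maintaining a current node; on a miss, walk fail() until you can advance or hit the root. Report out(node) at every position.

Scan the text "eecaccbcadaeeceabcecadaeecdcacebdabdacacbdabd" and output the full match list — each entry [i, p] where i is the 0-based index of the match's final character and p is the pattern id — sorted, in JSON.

Build automaton:
Trie (insert patterns):
  0='ε' goto b→4 c→1 e→10
  1='c' goto a→2
  2='ca' goto c→3 d→12
  3='cac' goto ·  ←P0
  4='b' goto d→5
  5='bd' goto a→6
  6='bda' goto b→7
  7='bdab' goto d→8
  8='bdabd' goto a→9
  9='bdabda' goto ·  ←P1
  10='e' goto c→11  ←P4
  11='ec' goto ·  ←P2
  12='cad' goto a→13
  13='cada' goto e→14
  14='cadae' goto ·  ←P3

BFS fail/out derivation:
  fail(1) 'c': from fail(0)=0 chase 'c': 0 ⇒ 0;  out=∅∪out(0)=∅
  fail(4) 'b': from fail(0)=0 chase 'b': 0 ⇒ 0;  out=∅∪out(0)=∅
  fail(10) 'e': from fail(0)=0 chase 'e': 0 ⇒ 0;  out={4}∪out(0)={4}
  fail(2) 'ca': from fail(1)=0 chase 'a': 0 ⇒ 0;  out=∅∪out(0)=∅
  fail(5) 'bd': from fail(4)=0 chase 'd': 0 ⇒ 0;  out=∅∪out(0)=∅
  fail(11) 'ec': from fail(10)=0 chase 'c': 0 ⇒ 1;  out={2}∪out(1)={2}
  fail(3) 'cac': from fail(2)=0 chase 'c': 0 ⇒ 1;  out={0}∪out(1)={0}
  fail(6) 'bda': from fail(5)=0 chase 'a': 0 ⇒ 0;  out=∅∪out(0)=∅
  fail(12) 'cad': from fail(2)=0 chase 'd': 0 ⇒ 0;  out=∅∪out(0)=∅
  fail(7) 'bdab': from fail(6)=0 chase 'b': 0 ⇒ 4;  out=∅∪out(4)=∅
  fail(13) 'cada': from fail(12)=0 chase 'a': 0 ⇒ 0;  out=∅∪out(0)=∅
  fail(8) 'bdabd': from fail(7)=4 chase 'd': 4 ⇒ 5;  out=∅∪out(5)=∅
  fail(14) 'cadae': from fail(13)=0 chase 'e': 0 ⇒ 10;  out={3}∪out(10)={3,4}
  fail(9) 'bdabda': from fail(8)=5 chase 'a': 5 ⇒ 6;  out={1}∪out(6)={1}

Text stream:
[0] read 'e'  n0⇒n10  emit P4@[0:0]
[1] read 'e'  n10⇒n10 (fail-walked)  emit P4@[1:1]
[2] read 'c'  n10⇒n11  emit P2@[1:2]
[3] read 'a'  n11⇒n2 (fail-walked)
[4] read 'c'  n2⇒n3  emit P0@[2:4]
[5] read 'c'  n3⇒n1 (fail-walked)
[6] read 'b'  n1⇒n4 (fail-walked)
[7] read 'c'  n4⇒n1 (fail-walked)
[8] read 'a'  n1⇒n2
[9] read 'd'  n2⇒n12
[10] read 'a'  n12⇒n13
[11] read 'e'  n13⇒n14  emit P3@[7:11],P4@[11:11]
[12] read 'e'  n14⇒n10 (fail-walked)  emit P4@[12:12]
[13] read 'c'  n10⇒n11  emit P2@[12:13]
[14] read 'e'  n11⇒n10 (fail-walked)  emit P4@[14:14]
[15] read 'a'  n10⇒n0 (fail-walked)
[16] read 'b'  n0⇒n4
[17] read 'c'  n4⇒n1 (fail-walked)
[18] read 'e'  n1⇒n10 (fail-walked)  emit P4@[18:18]
[19] read 'c'  n10⇒n11  emit P2@[18:19]
[20] read 'a'  n11⇒n2 (fail-walked)
[21] read 'd'  n2⇒n12
[22] read 'a'  n12⇒n13
[23] read 'e'  n13⇒n14  emit P3@[19:23],P4@[23:23]
[24] read 'e'  n14⇒n10 (fail-walked)  emit P4@[24:24]
[25] read 'c'  n10⇒n11  emit P2@[24:25]
[26] read 'd'  n11⇒n0 (fail-walked)
[27] read 'c'  n0⇒n1
[28] read 'a'  n1⇒n2
[29] read 'c'  n2⇒n3  emit P0@[27:29]
[30] read 'e'  n3⇒n10 (fail-walked)  emit P4@[30:30]
[31] read 'b'  n10⇒n4 (fail-walked)
[32] read 'd'  n4⇒n5
[33] read 'a'  n5⇒n6
[34] read 'b'  n6⇒n7
[35] read 'd'  n7⇒n8
[36] read 'a'  n8⇒n9  emit P1@[31:36]
[37] read 'c'  n9⇒n1 (fail-walked)
[38] read 'a'  n1⇒n2
[39] read 'c'  n2⇒n3  emit P0@[37:39]
[40] read 'b'  n3⇒n4 (fail-walked)
[41] read 'd'  n4⇒n5
[42] read 'a'  n5⇒n6
[43] read 'b'  n6⇒n7
[44] read 'd'  n7⇒n8

Matches: [[0,4],[1,4],[2,2],[4,0],[11,3],[11,4],[12,4],[13,2],[14,4],[18,4],[19,2],[23,3],[23,4],[24,4],[25,2],[29,0],[30,4],[36,1],[39,0]]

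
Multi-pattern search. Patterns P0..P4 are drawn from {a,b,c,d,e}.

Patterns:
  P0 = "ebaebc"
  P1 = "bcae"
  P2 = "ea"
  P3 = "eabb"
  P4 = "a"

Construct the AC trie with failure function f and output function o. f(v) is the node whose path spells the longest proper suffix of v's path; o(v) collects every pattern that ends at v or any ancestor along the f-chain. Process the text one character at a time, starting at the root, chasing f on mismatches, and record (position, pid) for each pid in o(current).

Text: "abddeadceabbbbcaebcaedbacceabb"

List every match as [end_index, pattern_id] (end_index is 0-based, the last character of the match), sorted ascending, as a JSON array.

Build automaton:
Trie (insert patterns):
  0='ε' goto a→14 b→7 e→1
  1='e' goto a→11 b→2
  2='eb' goto a→3
  3='eba' goto e→4
  4='ebae' goto b→5
  5='ebaeb' goto c→6
  6='ebaebc' goto ·  ←P0
  7='b' goto c→8
  8='bc' goto a→9
  9='bca' goto e→10
  10='bcae' goto ·  ←P1
  11='ea' goto b→12  ←P2
  12='eab' goto b→13
  13='eabb' goto ·  ←P3
  14='a' goto ·  ←P4

Failure links (BFS by depth):
  n1('e'): parent n0 fail=0; on 'e' 0 → fail=0;  out ∅∪∅=∅
  n7('b'): parent n0 fail=0; on 'b' 0 → fail=0;  out ∅∪∅=∅
  n14('a'): parent n0 fail=0; on 'a' 0 → fail=0;  out {4}∪∅={4}
  n2('eb'): parent n1 fail=0; on 'b' 0 → fail=7;  out ∅∪∅=∅
  n8('bc'): parent n7 fail=0; on 'c' 0 → fail=0;  out ∅∪∅=∅
  n11('ea'): parent n1 fail=0; on 'a' 0 → fail=14;  out {2}∪{4}={2,4}
  n3('eba'): parent n2 fail=7; on 'a' 7→0 → fail=14;  out ∅∪{4}={4}
  n9('bca'): parent n8 fail=0; on 'a' 0 → fail=14;  out ∅∪{4}={4}
  n12('eab'): parent n11 fail=14; on 'b' 14→0 → fail=7;  out ∅∪∅=∅
  n4('ebae'): parent n3 fail=14; on 'e' 14→0 → fail=1;  out ∅∪∅=∅
  n10('bcae'): parent n9 fail=14; on 'e' 14→0 → fail=1;  out {1}∪∅={1}
  n13('eabb'): parent n12 fail=7; on 'b' 7→0 → fail=7;  out {3}∪∅={3}
  n5('ebaeb'): parent n4 fail=1; on 'b' 1 → fail=2;  out ∅∪∅=∅
  n6('ebaebc'): parent n5 fail=2; on 'c' 2→7 → fail=8;  out {0}∪∅={0}

Run:
[0] read 'a'  n0⇒n14  → match P4@[0:0]
[1] read 'b'  n14⇒n7 (via fail)
[2] read 'd'  n7⇒n0 (via fail)
[3] read 'd'  n0⇒n0
[4] read 'e'  n0⇒n1
[5] read 'a'  n1⇒n11  → match P2@[4:5],P4@[5:5]
[6] read 'd'  n11⇒n0 (via fail)
[7] read 'c'  n0⇒n0
[8] read 'e'  n0⇒n1
[9] read 'a'  n1⇒n11  → match P2@[8:9],P4@[9:9]
[10] read 'b'  n11⇒n12
[11] read 'b'  n12⇒n13  → match P3@[8:11]
[12] read 'b'  n13⇒n7 (via fail)
[13] read 'b'  n7⇒n7 (via fail)
[14] read 'c'  n7⇒n8
[15] read 'a'  n8⇒n9  → match P4@[15:15]
[16] read 'e'  n9⇒n10  → match P1@[13:16]
[17] read 'b'  n10⇒n2 (via fail)
[18] read 'c'  n2⇒n8 (via fail)
[19] read 'a'  n8⇒n9  → match P4@[19:19]
[20] read 'e'  n9⇒n10  → match P1@[17:20]
[21] read 'd'  n10⇒n0 (via fail)
[22] read 'b'  n0⇒n7
[23] read 'a'  n7⇒n14 (via fail)  → match P4@[23:23]
[24] read 'c'  n14⇒n0 (via fail)
[25] read 'c'  n0⇒n0
[26] read 'e'  n0⇒n1
[27] read 'a'  n1⇒n11  → match P2@[26:27],P4@[27:27]
[28] read 'b'  n11⇒n12
[29] read 'b'  n12⇒n13  → match P3@[26:29]

Result: [[0,4],[5,2],[5,4],[9,2],[9,4],[11,3],[15,4],[16,1],[19,4],[20,1],[23,4],[27,2],[27,4],[29,3]]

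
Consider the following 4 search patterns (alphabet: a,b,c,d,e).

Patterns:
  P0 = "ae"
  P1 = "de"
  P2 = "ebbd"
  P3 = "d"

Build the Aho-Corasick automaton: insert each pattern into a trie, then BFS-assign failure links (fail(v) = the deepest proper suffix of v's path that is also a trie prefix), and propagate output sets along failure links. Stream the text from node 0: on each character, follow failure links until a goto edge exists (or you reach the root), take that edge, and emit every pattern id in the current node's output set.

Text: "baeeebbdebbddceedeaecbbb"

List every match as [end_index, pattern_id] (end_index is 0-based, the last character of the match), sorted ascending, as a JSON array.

Construct AC machine:
Trie (insert patterns):
  n0 'ε': a→1 d→3 e→5
  n1 'a': e→2
  n2 'ae': ·  ←P0
  n3 'd': e→4  ←P3
  n4 'de': ·  ←P1
  n5 'e': b→6
  n6 'eb': b→7
  n7 'ebb': d→8
  n8 'ebbd': ·  ←P2

Failure links (BFS by depth):
  n1('a'): parent n0 fail=0; on 'a' 0 → fail=0;  out ∅∪∅=∅
  n3('d'): parent n0 fail=0; on 'd' 0 → fail=0;  out {3}∪∅={3}
  n5('e'): parent n0 fail=0; on 'e' 0 → fail=0;  out ∅∪∅=∅
  n2('ae'): parent n1 fail=0; on 'e' 0 → fail=5;  out {0}∪∅={0}
  n4('de'): parent n3 fail=0; on 'e' 0 → fail=5;  out {1}∪∅={1}
  n6('eb'): parent n5 fail=0; on 'b' 0 → fail=0;  out ∅∪∅=∅
  n7('ebb'): parent n6 fail=0; on 'b' 0 → fail=0;  out ∅∪∅=∅
  n8('ebbd'): parent n7 fail=0; on 'd' 0 → fail=3;  out {2}∪{3}={2,3}

Text stream:
[0] read 'b'  n0⇒n0
[1] read 'a'  n0⇒n1
[2] read 'e'  n1⇒n2  ** P0@[1:2]
[3] read 'e'  n2⇒n5 (via fail)
[4] read 'e'  n5⇒n5 (via fail)
[5] read 'b'  n5⇒n6
[6] read 'b'  n6⇒n7
[7] read 'd'  n7⇒n8  ** P2@[4:7],P3@[7:7]
[8] read 'e'  n8⇒n4 (via fail)  ** P1@[7:8]
[9] read 'b'  n4⇒n6 (via fail)
[10] read 'b'  n6⇒n7
[11] read 'd'  n7⇒n8  ** P2@[8:11],P3@[11:11]
[12] read 'd'  n8⇒n3 (via fail)  ** P3@[12:12]
[13] read 'c'  n3⇒n0 (via fail)
[14] read 'e'  n0⇒n5
[15] read 'e'  n5⇒n5 (via fail)
[16] read 'd'  n5⇒n3 (via fail)  ** P3@[16:16]
[17] read 'e'  n3⇒n4  ** P1@[16:17]
[18] read 'a'  n4⇒n1 (via fail)
[19] read 'e'  n1⇒n2  ** P0@[18:19]
[20] read 'c'  n2⇒n0 (via fail)
[21] read 'b'  n0⇒n0
[22] read 'b'  n0⇒n0
[23] read 'b'  n0⇒n0

Matches: [[2,0],[7,2],[7,3],[8,1],[11,2],[11,3],[12,3],[16,3],[17,1],[19,0]]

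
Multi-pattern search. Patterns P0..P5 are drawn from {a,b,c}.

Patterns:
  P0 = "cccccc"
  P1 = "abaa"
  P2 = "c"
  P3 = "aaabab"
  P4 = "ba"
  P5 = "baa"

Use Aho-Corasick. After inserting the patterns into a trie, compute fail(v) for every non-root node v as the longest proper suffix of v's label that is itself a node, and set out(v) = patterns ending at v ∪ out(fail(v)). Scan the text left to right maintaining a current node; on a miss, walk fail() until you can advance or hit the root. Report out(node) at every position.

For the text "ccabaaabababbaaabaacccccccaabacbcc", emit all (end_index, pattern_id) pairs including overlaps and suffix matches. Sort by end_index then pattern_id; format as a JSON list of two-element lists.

Construct AC machine:
Trie nodes:
  0='ε' goto a→7 b→16 c→1
  1='c' goto c→2  ←P2
  2='cc' goto c→3
  3='ccc' goto c→4
  4='cccc' goto c→5
  5='ccccc' goto c→6
  6='cccccc' goto ·  ←P0
  7='a' goto a→11 b→8
  8='ab' goto a→9
  9='aba' goto a→10
  10='abaa' goto ·  ←P1
  11='aa' goto a→12
  12='aaa' goto b→13
  13='aaab' goto a→14
  14='aaaba' goto b→15
  15='aaabab' goto ·  ←P3
  16='b' goto a→17
  17='ba' goto a→18  ←P4
  18='baa' goto ·  ←P5

BFS fail/out derivation:
  n1('c'): parent n0 fail=0; on 'c' 0 → fail=0;  out {2}∪∅={2}
  n7('a'): parent n0 fail=0; on 'a' 0 → fail=0;  out ∅∪∅=∅
  n16('b'): parent n0 fail=0; on 'b' 0 → fail=0;  out ∅∪∅=∅
  n2('cc'): parent n1 fail=0; on 'c' 0 → fail=1;  out ∅∪{2}={2}
  n8('ab'): parent n7 fail=0; on 'b' 0 → fail=16;  out ∅∪∅=∅
  n11('aa'): parent n7 fail=0; on 'a' 0 → fail=7;  out ∅∪∅=∅
  n17('ba'): parent n16 fail=0; on 'a' 0 → fail=7;  out {4}∪∅={4}
  n3('ccc'): parent n2 fail=1; on 'c' 1 → fail=2;  out ∅∪{2}={2}
  n9('aba'): parent n8 fail=16; on 'a' 16 → fail=17;  out ∅∪{4}={4}
  n12('aaa'): parent n11 fail=7; on 'a' 7 → fail=11;  out ∅∪∅=∅
  n18('baa'): parent n17 fail=7; on 'a' 7 → fail=11;  out {5}∪∅={5}
  n4('cccc'): parent n3 fail=2; on 'c' 2 → fail=3;  out ∅∪{2}={2}
  n10('abaa'): parent n9 fail=17; on 'a' 17 → fail=18;  out {1}∪{5}={1,5}
  n13('aaab'): parent n12 fail=11; on 'b' 11→7 → fail=8;  out ∅∪∅=∅
  n5('ccccc'): parent n4 fail=3; on 'c' 3 → fail=4;  out ∅∪{2}={2}
  n14('aaaba'): parent n13 fail=8; on 'a' 8 → fail=9;  out ∅∪{4}={4}
  n6('cccccc'): parent n5 fail=4; on 'c' 4 → fail=5;  out {0}∪{2}={0,2}
  n15('aaabab'): parent n14 fail=9; on 'b' 9→17→7 → fail=8;  out {3}∪∅={3}

Run:
[0] read 'c'  n0⇒n1  → match P2@[0:0]
[1] read 'c'  n1⇒n2  → match P2@[1:1]
[2] read 'a'  n2⇒n7 ·f
[3] read 'b'  n7⇒n8
[4] read 'a'  n8⇒n9  → match P4@[3:4]
[5] read 'a'  n9⇒n10  → match P1@[2:5],P5@[3:5]
[6] read 'a'  n10⇒n12 ·f
[7] read 'b'  n12⇒n13
[8] read 'a'  n13⇒n14  → match P4@[7:8]
[9] read 'b'  n14⇒n15  → match P3@[4:9]
[10] read 'a'  n15⇒n9 ·f  → match P4@[9:10]
[11] read 'b'  n9⇒n8 ·f
[12] read 'b'  n8⇒n16 ·f
[13] read 'a'  n16⇒n17  → match P4@[12:13]
[14] read 'a'  n17⇒n18  → match P5@[12:14]
[15] read 'a'  n18⇒n12 ·f
[16] read 'b'  n12⇒n13
[17] read 'a'  n13⇒n14  → match P4@[16:17]
[18] read 'a'  n14⇒n10 ·f  → match P1@[15:18],P5@[16:18]
[19] read 'c'  n10⇒n1 ·f  → match P2@[19:19]
[20] read 'c'  n1⇒n2  → match P2@[20:20]
[21] read 'c'  n2⇒n3  → match P2@[21:21]
[22] read 'c'  n3⇒n4  → match P2@[22:22]
[23] read 'c'  n4⇒n5  → match P2@[23:23]
[24] read 'c'  n5⇒n6  → match P0@[19:24],P2@[24:24]
[25] read 'c'  n6⇒n6 ·f  → match P0@[20:25],P2@[25:25]
[26] read 'a'  n6⇒n7 ·f
[27] read 'a'  n7⇒n11
[28] read 'b'  n11⇒n8 ·f
[29] read 'a'  n8⇒n9  → match P4@[28:29]
[30] read 'c'  n9⇒n1 ·f  → match P2@[30:30]
[31] read 'b'  n1⇒n16 ·f
[32] read 'c'  n16⇒n1 ·f  → match P2@[32:32]
[33] read 'c'  n1⇒n2  → match P2@[33:33]

All matches (sorted): [[0,2],[1,2],[4,4],[5,1],[5,5],[8,4],[9,3],[10,4],[13,4],[14,5],[17,4],[18,1],[18,5],[19,2],[20,2],[21,2],[22,2],[23,2],[24,0],[24,2],[25,0],[25,2],[29,4],[30,2],[32,2],[33,2]]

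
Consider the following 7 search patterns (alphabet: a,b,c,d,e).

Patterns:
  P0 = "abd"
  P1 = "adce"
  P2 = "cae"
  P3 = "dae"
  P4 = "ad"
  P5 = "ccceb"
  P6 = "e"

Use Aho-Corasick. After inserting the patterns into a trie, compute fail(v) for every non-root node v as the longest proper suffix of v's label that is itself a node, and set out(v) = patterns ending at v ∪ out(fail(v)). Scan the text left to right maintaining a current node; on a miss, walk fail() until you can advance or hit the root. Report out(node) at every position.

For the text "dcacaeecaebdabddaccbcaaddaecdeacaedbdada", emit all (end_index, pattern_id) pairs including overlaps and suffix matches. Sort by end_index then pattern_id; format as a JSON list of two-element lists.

Build:
Trie nodes:
  n0 'ε': a→1 c→7 d→10 e→17
  n1 'a': b→2 d→4
  n2 'ab': d→3
  n3 'abd': ·  ←P0
  n4 'ad': c→5  ←P4
  n5 'adc': e→6
  n6 'adce': ·  ←P1
  n7 'c': a→8 c→13
  n8 'ca': e→9
  n9 'cae': ·  ←P2
  n10 'd': a→11
  n11 'da': e→12
  n12 'dae': ·  ←P3
  n13 'cc': c→14
  n14 'ccc': e→15
  n15 'ccce': b→16
  n16 'ccceb': ·  ←P5
  n17 'e': ·  ←P6

BFS fail/out derivation:
  fail(1) 'a': from fail(0)=0 chase 'a': 0 ⇒ 0;  out=∅∪out(0)=∅
  fail(7) 'c': from fail(0)=0 chase 'c': 0 ⇒ 0;  out=∅∪out(0)=∅
  fail(10) 'd': from fail(0)=0 chase 'd': 0 ⇒ 0;  out=∅∪out(0)=∅
  fail(17) 'e': from fail(0)=0 chase 'e': 0 ⇒ 0;  out={6}∪out(0)={6}
  fail(2) 'ab': from fail(1)=0 chase 'b': 0 ⇒ 0;  out=∅∪out(0)=∅
  fail(4) 'ad': from fail(1)=0 chase 'd': 0 ⇒ 10;  out={4}∪out(10)={4}
  fail(8) 'ca': from fail(7)=0 chase 'a': 0 ⇒ 1;  out=∅∪out(1)=∅
  fail(11) 'da': from fail(10)=0 chase 'a': 0 ⇒ 1;  out=∅∪out(1)=∅
  fail(13) 'cc': from fail(7)=0 chase 'c': 0 ⇒ 7;  out=∅∪out(7)=∅
  fail(3) 'abd': from fail(2)=0 chase 'd': 0 ⇒ 10;  out={0}∪out(10)={0}
  fail(5) 'adc': from fail(4)=10 chase 'c': 10→0 ⇒ 7;  out=∅∪out(7)=∅
  fail(9) 'cae': from fail(8)=1 chase 'e': 1→0 ⇒ 17;  out={2}∪out(17)={2,6}
  fail(12) 'dae': from fail(11)=1 chase 'e': 1→0 ⇒ 17;  out={3}∪out(17)={3,6}
  fail(14) 'ccc': from fail(13)=7 chase 'c': 7 ⇒ 13;  out=∅∪out(13)=∅
  fail(6) 'adce': from fail(5)=7 chase 'e': 7→0 ⇒ 17;  out={1}∪out(17)={1,6}
  fail(15) 'ccce': from fail(14)=13 chase 'e': 13→7→0 ⇒ 17;  out=∅∪out(17)={6}
  fail(16) 'ccceb': from fail(15)=17 chase 'b': 17→0 ⇒ 0;  out={5}∪out(0)={5}

Scan:
[0] read 'd'  n0⇒n10
[1] read 'c'  n10⇒n7 (fail-walked)
[2] read 'a'  n7⇒n8
[3] read 'c'  n8⇒n7 (fail-walked)
[4] read 'a'  n7⇒n8
[5] read 'e'  n8⇒n9  emit P2@[3:5],P6@[5:5]
[6] read 'e'  n9⇒n17 (fail-walked)  emit P6@[6:6]
[7] read 'c'  n17⇒n7 (fail-walked)
[8] read 'a'  n7⇒n8
[9] read 'e'  n8⇒n9  emit P2@[7:9],P6@[9:9]
[10] read 'b'  n9⇒n0 (fail-walked)
[11] read 'd'  n0⇒n10
[12] read 'a'  n10⇒n11
[13] read 'b'  n11⇒n2 (fail-walked)
[14] read 'd'  n2⇒n3  emit P0@[12:14]
[15] read 'd'  n3⇒n10 (fail-walked)
[16] read 'a'  n10⇒n11
[17] read 'c'  n11⇒n7 (fail-walked)
[18] read 'c'  n7⇒n13
[19] read 'b'  n13⇒n0 (fail-walked)
[20] read 'c'  n0⇒n7
[21] read 'a'  n7⇒n8
[22] read 'a'  n8⇒n1 (fail-walked)
[23] read 'd'  n1⇒n4  emit P4@[22:23]
[24] read 'd'  n4⇒n10 (fail-walked)
[25] read 'a'  n10⇒n11
[26] read 'e'  n11⇒n12  emit P3@[24:26],P6@[26:26]
[27] read 'c'  n12⇒n7 (fail-walked)
[28] read 'd'  n7⇒n10 (fail-walked)
[29] read 'e'  n10⇒n17 (fail-walked)  emit P6@[29:29]
[30] read 'a'  n17⇒n1 (fail-walked)
[31] read 'c'  n1⇒n7 (fail-walked)
[32] read 'a'  n7⇒n8
[33] read 'e'  n8⇒n9  emit P2@[31:33],P6@[33:33]
[34] read 'd'  n9⇒n10 (fail-walked)
[35] read 'b'  n10⇒n0 (fail-walked)
[36] read 'd'  n0⇒n10
[37] read 'a'  n10⇒n11
[38] read 'd'  n11⇒n4 (fail-walked)  emit P4@[37:38]
[39] read 'a'  n4⇒n11 (fail-walked)

Result: [[5,2],[5,6],[6,6],[9,2],[9,6],[14,0],[23,4],[26,3],[26,6],[29,6],[33,2],[33,6],[38,4]]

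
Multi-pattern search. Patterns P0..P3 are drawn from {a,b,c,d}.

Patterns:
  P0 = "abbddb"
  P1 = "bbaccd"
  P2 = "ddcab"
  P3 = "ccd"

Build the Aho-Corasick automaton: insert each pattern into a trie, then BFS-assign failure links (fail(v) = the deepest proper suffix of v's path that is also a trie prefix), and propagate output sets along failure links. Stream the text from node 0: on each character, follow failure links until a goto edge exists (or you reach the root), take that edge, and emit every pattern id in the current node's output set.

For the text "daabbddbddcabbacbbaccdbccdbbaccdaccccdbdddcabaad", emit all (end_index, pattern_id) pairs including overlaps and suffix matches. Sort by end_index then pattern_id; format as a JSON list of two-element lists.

Construct AC machine:
Trie nodes:
  n0 'ε': a→1 b→7 c→18 d→13
  n1 'a': b→2
  n2 'ab': b→3
  n3 'abb': d→4
  n4 'abbd': d→5
  n5 'abbdd': b→6
  n6 'abbddb': ·  ←P0
  n7 'b': b→8
  n8 'bb': a→9
  n9 'bba': c→10
  n10 'bbac': c→11
  n11 'bbacc': d→12
  n12 'bbaccd': ·  ←P1
  n13 'd': d→14
  n14 'dd': c→15
  n15 'ddc': a→16
  n16 'ddca': b→17
  n17 'ddcab': ·  ←P2
  n18 'c': c→19
  n19 'cc': d→20
  n20 'ccd': ·  ←P3

BFS fail/out derivation:
  n1('a'): parent n0 fail=0; on 'a' 0 → fail=0;  out ∅∪∅=∅
  n7('b'): parent n0 fail=0; on 'b' 0 → fail=0;  out ∅∪∅=∅
  n13('d'): parent n0 fail=0; on 'd' 0 → fail=0;  out ∅∪∅=∅
  n18('c'): parent n0 fail=0; on 'c' 0 → fail=0;  out ∅∪∅=∅
  n2('ab'): parent n1 fail=0; on 'b' 0 → fail=7;  out ∅∪∅=∅
  n8('bb'): parent n7 fail=0; on 'b' 0 → fail=7;  out ∅∪∅=∅
  n14('dd'): parent n13 fail=0; on 'd' 0 → fail=13;  out ∅∪∅=∅
  n19('cc'): parent n18 fail=0; on 'c' 0 → fail=18;  out ∅∪∅=∅
  n3('abb'): parent n2 fail=7; on 'b' 7 → fail=8;  out ∅∪∅=∅
  n9('bba'): parent n8 fail=7; on 'a' 7→0 → fail=1;  out ∅∪∅=∅
  n15('ddc'): parent n14 fail=13; on 'c' 13→0 → fail=18;  out ∅∪∅=∅
  n20('ccd'): parent n19 fail=18; on 'd' 18→0 → fail=13;  out {3}∪∅={3}
  n4('abbd'): parent n3 fail=8; on 'd' 8→7→0 → fail=13;  out ∅∪∅=∅
  n10('bbac'): parent n9 fail=1; on 'c' 1→0 → fail=18;  out ∅∪∅=∅
  n16('ddca'): parent n15 fail=18; on 'a' 18→0 → fail=1;  out ∅∪∅=∅
  n5('abbdd'): parent n4 fail=13; on 'd' 13 → fail=14;  out ∅∪∅=∅
  n11('bbacc'): parent n10 fail=18; on 'c' 18 → fail=19;  out ∅∪∅=∅
  n17('ddcab'): parent n16 fail=1; on 'b' 1 → fail=2;  out {2}∪∅={2}
  n6('abbddb'): parent n5 fail=14; on 'b' 14→13→0 → fail=7;  out {0}∪∅={0}
  n12('bbaccd'): parent n11 fail=19; on 'd' 19 → fail=20;  out {1}∪{3}={1,3}

Scan:
i=0 'd': node 0→13
i=1 'a': node 13→1 (via fail)
i=2 'a': node 1→1 (via fail)
i=3 'b': node 1→2
i=4 'b': node 2→3
i=5 'd': node 3→4
i=6 'd': node 4→5
i=7 'b': node 5→6  ** P0@[2:7]
i=8 'd': node 6→13 (via fail)
i=9 'd': node 13→14
i=10 'c': node 14→15
i=11 'a': node 15→16
i=12 'b': node 16→17  ** P2@[8:12]
i=13 'b': node 17→3 (via fail)
i=14 'a': node 3→9 (via fail)
i=15 'c': node 9→10
i=16 'b': node 10→7 (via fail)
i=17 'b': node 7→8
i=18 'a': node 8→9
i=19 'c': node 9→10
i=20 'c': node 10→11
i=21 'd': node 11→12  ** P1@[16:21],P3@[19:21]
i=22 'b': node 12→7 (via fail)
i=23 'c': node 7→18 (via fail)
i=24 'c': node 18→19
i=25 'd': node 19→20  ** P3@[23:25]
i=26 'b': node 20→7 (via fail)
i=27 'b': node 7→8
i=28 'a': node 8→9
i=29 'c': node 9→10
i=30 'c': node 10→11
i=31 'd': node 11→12  ** P1@[26:31],P3@[29:31]
i=32 'a': node 12→1 (via fail)
i=33 'c': node 1→18 (via fail)
i=34 'c': node 18→19
i=35 'c': node 19→19 (via fail)
i=36 'c': node 19→19 (via fail)
i=37 'd': node 19→20  ** P3@[35:37]
i=38 'b': node 20→7 (via fail)
i=39 'd': node 7→13 (via fail)
i=40 'd': node 13→14
i=41 'd': node 14→14 (via fail)
i=42 'c': node 14→15
i=43 'a': node 15→16
i=44 'b': node 16→17  ** P2@[40:44]
i=45 'a': node 17→1 (via fail)
i=46 'a': node 1→1 (via fail)
i=47 'd': node 1→13 (via fail)

Result: [[7,0],[12,2],[21,1],[21,3],[25,3],[31,1],[31,3],[37,3],[44,2]]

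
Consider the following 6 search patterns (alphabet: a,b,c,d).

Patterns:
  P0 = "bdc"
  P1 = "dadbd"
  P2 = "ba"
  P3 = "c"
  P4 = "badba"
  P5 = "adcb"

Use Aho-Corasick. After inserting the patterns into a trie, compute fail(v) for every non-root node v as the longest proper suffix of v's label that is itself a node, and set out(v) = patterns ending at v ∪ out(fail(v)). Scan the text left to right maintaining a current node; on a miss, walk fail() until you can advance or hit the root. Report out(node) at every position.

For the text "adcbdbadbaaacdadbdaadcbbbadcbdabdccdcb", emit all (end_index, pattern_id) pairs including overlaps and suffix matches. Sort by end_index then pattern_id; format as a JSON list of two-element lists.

Build automaton:
Trie nodes:
  n0 'ε': a→14 b→1 c→10 d→4
  n1 'b': a→9 d→2
  n2 'bd': c→3
  n3 'bdc': ·  ←P0
  n4 'd': a→5
  n5 'da': d→6
  n6 'dad': b→7
  n7 'dadb': d→8
  n8 'dadbd': ·  ←P1
  n9 'ba': d→11  ←P2
  n10 'c': ·  ←P3
  n11 'bad': b→12
  n12 'badb': a→13
  n13 'badba': ·  ←P4
  n14 'a': d→15
  n15 'ad': c→16
  n16 'adc': b→17
  n17 'adcb': ·  ←P5

Failure links (BFS by depth):
  n1('b'): parent n0 fail=0; on 'b' 0 → fail=0;  out ∅∪∅=∅
  n4('d'): parent n0 fail=0; on 'd' 0 → fail=0;  out ∅∪∅=∅
  n10('c'): parent n0 fail=0; on 'c' 0 → fail=0;  out {3}∪∅={3}
  n14('a'): parent n0 fail=0; on 'a' 0 → fail=0;  out ∅∪∅=∅
  n2('bd'): parent n1 fail=0; on 'd' 0 → fail=4;  out ∅∪∅=∅
  n5('da'): parent n4 fail=0; on 'a' 0 → fail=14;  out ∅∪∅=∅
  n9('ba'): parent n1 fail=0; on 'a' 0 → fail=14;  out {2}∪∅={2}
  n15('ad'): parent n14 fail=0; on 'd' 0 → fail=4;  out ∅∪∅=∅
  n3('bdc'): parent n2 fail=4; on 'c' 4→0 → fail=10;  out {0}∪{3}={0,3}
  n6('dad'): parent n5 fail=14; on 'd' 14 → fail=15;  out ∅∪∅=∅
  n11('bad'): parent n9 fail=14; on 'd' 14 → fail=15;  out ∅∪∅=∅
  n16('adc'): parent n15 fail=4; on 'c' 4→0 → fail=10;  out ∅∪{3}={3}
  n7('dadb'): parent n6 fail=15; on 'b' 15→4→0 → fail=1;  out ∅∪∅=∅
  n12('badb'): parent n11 fail=15; on 'b' 15→4→0 → fail=1;  out ∅∪∅=∅
  n17('adcb'): parent n16 fail=10; on 'b' 10→0 → fail=1;  out {5}∪∅={5}
  n8('dadbd'): parent n7 fail=1; on 'd' 1 → fail=2;  out {1}∪∅={1}
  n13('badba'): parent n12 fail=1; on 'a' 1 → fail=9;  out {4}∪{2}={2,4}

Scan:
i=0 'a': node 0→14
i=1 'd': node 14→15
i=2 'c': node 15→16  emit P3@[2:2]
i=3 'b': node 16→17  emit P5@[0:3]
i=4 'd': node 17→2 ·f
i=5 'b': node 2→1 ·f
i=6 'a': node 1→9  emit P2@[5:6]
i=7 'd': node 9→11
i=8 'b': node 11→12
i=9 'a': node 12→13  emit P2@[8:9],P4@[5:9]
i=10 'a': node 13→14 ·f
i=11 'a': node 14→14 ·f
i=12 'c': node 14→10 ·f  emit P3@[12:12]
i=13 'd': node 10→4 ·f
i=14 'a': node 4→5
i=15 'd': node 5→6
i=16 'b': node 6→7
i=17 'd': node 7→8  emit P1@[13:17]
i=18 'a': node 8→5 ·f
i=19 'a': node 5→14 ·f
i=20 'd': node 14→15
i=21 'c': node 15→16  emit P3@[21:21]
i=22 'b': node 16→17  emit P5@[19:22]
i=23 'b': node 17→1 ·f
i=24 'b': node 1→1 ·f
i=25 'a': node 1→9  emit P2@[24:25]
i=26 'd': node 9→11
i=27 'c': node 11→16 ·f  emit P3@[27:27]
i=28 'b': node 16→17  emit P5@[25:28]
i=29 'd': node 17→2 ·f
i=30 'a': node 2→5 ·f
i=31 'b': node 5→1 ·f
i=32 'd': node 1→2
i=33 'c': node 2→3  emit P0@[31:33],P3@[33:33]
i=34 'c': node 3→10 ·f  emit P3@[34:34]
i=35 'd': node 10→4 ·f
i=36 'c': node 4→10 ·f  emit P3@[36:36]
i=37 'b': node 10→1 ·f

All matches (sorted): [[2,3],[3,5],[6,2],[9,2],[9,4],[12,3],[17,1],[21,3],[22,5],[25,2],[27,3],[28,5],[33,0],[33,3],[34,3],[36,3]]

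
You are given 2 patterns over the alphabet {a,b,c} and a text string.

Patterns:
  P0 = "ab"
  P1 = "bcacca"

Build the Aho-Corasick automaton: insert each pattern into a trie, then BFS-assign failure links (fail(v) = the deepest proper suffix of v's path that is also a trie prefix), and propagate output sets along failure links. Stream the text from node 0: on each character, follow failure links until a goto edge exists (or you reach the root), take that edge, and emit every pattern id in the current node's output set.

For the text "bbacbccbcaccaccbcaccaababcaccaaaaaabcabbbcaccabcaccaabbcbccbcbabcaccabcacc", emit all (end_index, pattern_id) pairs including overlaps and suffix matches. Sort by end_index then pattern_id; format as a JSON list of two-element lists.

Build:
Trie (insert patterns):
  n0 'ε': a→1 b→3
  n1 'a': b→2
  n2 'ab': ·  ←P0
  n3 'b': c→4
  n4 'bc': a→5
  n5 'bca': c→6
  n6 'bcac': c→7
  n7 'bcacc': a→8
  n8 'bcacca': ·  ←P1

BFS fail/out derivation:
  fail(1) 'a': from fail(0)=0 chase 'a': 0 ⇒ 0;  out=∅∪out(0)=∅
  fail(3) 'b': from fail(0)=0 chase 'b': 0 ⇒ 0;  out=∅∪out(0)=∅
  fail(2) 'ab': from fail(1)=0 chase 'b': 0 ⇒ 3;  out={0}∪out(3)={0}
  fail(4) 'bc': from fail(3)=0 chase 'c': 0 ⇒ 0;  out=∅∪out(0)=∅
  fail(5) 'bca': from fail(4)=0 chase 'a': 0 ⇒ 1;  out=∅∪out(1)=∅
  fail(6) 'bcac': from fail(5)=1 chase 'c': 1→0 ⇒ 0;  out=∅∪out(0)=∅
  fail(7) 'bcacc': from fail(6)=0 chase 'c': 0 ⇒ 0;  out=∅∪out(0)=∅
  fail(8) 'bcacca': from fail(7)=0 chase 'a': 0 ⇒ 1;  out={1}∪out(1)={1}

Run:
pos 0 'b': at 3
pos 1 'b': at 3 (via fail)
pos 2 'a': at 1 (via fail)
pos 3 'c': at 0 (via fail)
pos 4 'b': at 3
pos 5 'c': at 4
pos 6 'c': at 0 (via fail)
pos 7 'b': at 3
pos 8 'c': at 4
pos 9 'a': at 5
pos 10 'c': at 6
pos 11 'c': at 7
pos 12 'a': at 8  emit P1@[7:12]
pos 13 'c': at 0 (via fail)
pos 14 'c': at 0
pos 15 'b': at 3
pos 16 'c': at 4
pos 17 'a': at 5
pos 18 'c': at 6
pos 19 'c': at 7
pos 20 'a': at 8  emit P1@[15:20]
pos 21 'a': at 1 (via fail)
pos 22 'b': at 2  emit P0@[21:22]
pos 23 'a': at 1 (via fail)
pos 24 'b': at 2  emit P0@[23:24]
pos 25 'c': at 4 (via fail)
pos 26 'a': at 5
pos 27 'c': at 6
pos 28 'c': at 7
pos 29 'a': at 8  emit P1@[24:29]
pos 30 'a': at 1 (via fail)
pos 31 'a': at 1 (via fail)
pos 32 'a': at 1 (via fail)
pos 33 'a': at 1 (via fail)
pos 34 'a': at 1 (via fail)
pos 35 'b': at 2  emit P0@[34:35]
pos 36 'c': at 4 (via fail)
pos 37 'a': at 5
pos 38 'b': at 2 (via fail)  emit P0@[37:38]
pos 39 'b': at 3 (via fail)
pos 40 'b': at 3 (via fail)
pos 41 'c': at 4
pos 42 'a': at 5
pos 43 'c': at 6
pos 44 'c': at 7
pos 45 'a': at 8  emit P1@[40:45]
pos 46 'b': at 2 (via fail)  emit P0@[45:46]
pos 47 'c': at 4 (via fail)
pos 48 'a': at 5
pos 49 'c': at 6
pos 50 'c': at 7
pos 51 'a': at 8  emit P1@[46:51]
pos 52 'a': at 1 (via fail)
pos 53 'b': at 2  emit P0@[52:53]
pos 54 'b': at 3 (via fail)
pos 55 'c': at 4
pos 56 'b': at 3 (via fail)
pos 57 'c': at 4
pos 58 'c': at 0 (via fail)
pos 59 'b': at 3
pos 60 'c': at 4
pos 61 'b': at 3 (via fail)
pos 62 'a': at 1 (via fail)
pos 63 'b': at 2  emit P0@[62:63]
pos 64 'c': at 4 (via fail)
pos 65 'a': at 5
pos 66 'c': at 6
pos 67 'c': at 7
pos 68 'a': at 8  emit P1@[63:68]
pos 69 'b': at 2 (via fail)  emit P0@[68:69]
pos 70 'c': at 4 (via fail)
pos 71 'a': at 5
pos 72 'c': at 6
pos 73 'c': at 7

All matches (sorted): [[12,1],[20,1],[22,0],[24,0],[29,1],[35,0],[38,0],[45,1],[46,0],[51,1],[53,0],[63,0],[68,1],[69,0]]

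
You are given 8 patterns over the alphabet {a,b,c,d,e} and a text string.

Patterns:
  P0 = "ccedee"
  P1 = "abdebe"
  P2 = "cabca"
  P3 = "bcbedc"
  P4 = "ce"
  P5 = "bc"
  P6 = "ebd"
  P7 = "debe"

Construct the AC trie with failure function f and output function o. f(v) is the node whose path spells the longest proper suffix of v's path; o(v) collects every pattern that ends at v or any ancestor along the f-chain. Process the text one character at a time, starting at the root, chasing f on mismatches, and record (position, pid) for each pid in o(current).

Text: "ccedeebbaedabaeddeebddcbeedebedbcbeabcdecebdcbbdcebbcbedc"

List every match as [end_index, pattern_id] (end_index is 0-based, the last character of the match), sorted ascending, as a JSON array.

Build:
Trie (insert patterns):
  0='ε' goto a→7 b→17 c→1 d→27 e→24
  1='c' goto a→13 c→2 e→23
  2='cc' goto e→3
  3='cce' goto d→4
  4='cced' goto e→5
  5='ccede' goto e→6
  6='ccedee' goto ·  ←P0
  7='a' goto b→8
  8='ab' goto d→9
  9='abd' goto e→10
  10='abde' goto b→11
  11='abdeb' goto e→12
  12='abdebe' goto ·  ←P1
  13='ca' goto b→14
  14='cab' goto c→15
  15='cabc' goto a→16
  16='cabca' goto ·  ←P2
  17='b' goto c→18
  18='bc' goto b→19  ←P5
  19='bcb' goto e→20
  20='bcbe' goto d→21
  21='bcbed' goto c→22
  22='bcbedc' goto ·  ←P3
  23='ce' goto ·  ←P4
  24='e' goto b→25
  25='eb' goto d→26
  26='ebd' goto ·  ←P6
  27='d' goto e→28
  28='de' goto b→29
  29='deb' goto e→30
  30='debe' goto ·  ←P7

Failure links (BFS by depth):
  fail(1) 'c': from fail(0)=0 chase 'c': 0 ⇒ 0;  out=∅∪out(0)=∅
  fail(7) 'a': from fail(0)=0 chase 'a': 0 ⇒ 0;  out=∅∪out(0)=∅
  fail(17) 'b': from fail(0)=0 chase 'b': 0 ⇒ 0;  out=∅∪out(0)=∅
  fail(24) 'e': from fail(0)=0 chase 'e': 0 ⇒ 0;  out=∅∪out(0)=∅
  fail(27) 'd': from fail(0)=0 chase 'd': 0 ⇒ 0;  out=∅∪out(0)=∅
  fail(2) 'cc': from fail(1)=0 chase 'c': 0 ⇒ 1;  out=∅∪out(1)=∅
  fail(8) 'ab': from fail(7)=0 chase 'b': 0 ⇒ 17;  out=∅∪out(17)=∅
  fail(13) 'ca': from fail(1)=0 chase 'a': 0 ⇒ 7;  out=∅∪out(7)=∅
  fail(18) 'bc': from fail(17)=0 chase 'c': 0 ⇒ 1;  out={5}∪out(1)={5}
  fail(23) 'ce': from fail(1)=0 chase 'e': 0 ⇒ 24;  out={4}∪out(24)={4}
  fail(25) 'eb': from fail(24)=0 chase 'b': 0 ⇒ 17;  out=∅∪out(17)=∅
  fail(28) 'de': from fail(27)=0 chase 'e': 0 ⇒ 24;  out=∅∪out(24)=∅
  fail(3) 'cce': from fail(2)=1 chase 'e': 1 ⇒ 23;  out=∅∪out(23)={4}
  fail(9) 'abd': from fail(8)=17 chase 'd': 17→0 ⇒ 27;  out=∅∪out(27)=∅
  fail(14) 'cab': from fail(13)=7 chase 'b': 7 ⇒ 8;  out=∅∪out(8)=∅
  fail(19) 'bcb': from fail(18)=1 chase 'b': 1→0 ⇒ 17;  out=∅∪out(17)=∅
  fail(26) 'ebd': from fail(25)=17 chase 'd': 17→0 ⇒ 27;  out={6}∪out(27)={6}
  fail(29) 'deb': from fail(28)=24 chase 'b': 24 ⇒ 25;  out=∅∪out(25)=∅
  fail(4) 'cced': from fail(3)=23 chase 'd': 23→24→0 ⇒ 27;  out=∅∪out(27)=∅
  fail(10) 'abde': from fail(9)=27 chase 'e': 27 ⇒ 28;  out=∅∪out(28)=∅
  fail(15) 'cabc': from fail(14)=8 chase 'c': 8→17 ⇒ 18;  out=∅∪out(18)={5}
  fail(20) 'bcbe': from fail(19)=17 chase 'e': 17→0 ⇒ 24;  out=∅∪out(24)=∅
  fail(30) 'debe': from fail(29)=25 chase 'e': 25→17→0 ⇒ 24;  out={7}∪out(24)={7}
  fail(5) 'ccede': from fail(4)=27 chase 'e': 27 ⇒ 28;  out=∅∪out(28)=∅
  fail(11) 'abdeb': from fail(10)=28 chase 'b': 28 ⇒ 29;  out=∅∪out(29)=∅
  fail(16) 'cabca': from fail(15)=18 chase 'a': 18→1 ⇒ 13;  out={2}∪out(13)={2}
  fail(21) 'bcbed': from fail(20)=24 chase 'd': 24→0 ⇒ 27;  out=∅∪out(27)=∅
  fail(6) 'ccedee': from fail(5)=28 chase 'e': 28→24→0 ⇒ 24;  out={0}∪out(24)={0}
  fail(12) 'abdebe': from fail(11)=29 chase 'e': 29 ⇒ 30;  out={1}∪out(30)={1,7}
  fail(22) 'bcbedc': from fail(21)=27 chase 'c': 27→0 ⇒ 1;  out={3}∪out(1)={3}

Text stream:
[0] read 'c'  n0⇒n1
[1] read 'c'  n1⇒n2
[2] read 'e'  n2⇒n3  → match P4@[1:2]
[3] read 'd'  n3⇒n4
[4] read 'e'  n4⇒n5
[5] read 'e'  n5⇒n6  → match P0@[0:5]
[6] read 'b'  n6⇒n25 (via fail)
[7] read 'b'  n25⇒n17 (via fail)
[8] read 'a'  n17⇒n7 (via fail)
[9] read 'e'  n7⇒n24 (via fail)
[10] read 'd'  n24⇒n27 (via fail)
[11] read 'a'  n27⇒n7 (via fail)
[12] read 'b'  n7⇒n8
[13] read 'a'  n8⇒n7 (via fail)
[14] read 'e'  n7⇒n24 (via fail)
[15] read 'd'  n24⇒n27 (via fail)
[16] read 'd'  n27⇒n27 (via fail)
[17] read 'e'  n27⇒n28
[18] read 'e'  n28⇒n24 (via fail)
[19] read 'b'  n24⇒n25
[20] read 'd'  n25⇒n26  → match P6@[18:20]
[21] read 'd'  n26⇒n27 (via fail)
[22] read 'c'  n27⇒n1 (via fail)
[23] read 'b'  n1⇒n17 (via fail)
[24] read 'e'  n17⇒n24 (via fail)
[25] read 'e'  n24⇒n24 (via fail)
[26] read 'd'  n24⇒n27 (via fail)
[27] read 'e'  n27⇒n28
[28] read 'b'  n28⇒n29
[29] read 'e'  n29⇒n30  → match P7@[26:29]
[30] read 'd'  n30⇒n27 (via fail)
[31] read 'b'  n27⇒n17 (via fail)
[32] read 'c'  n17⇒n18  → match P5@[31:32]
[33] read 'b'  n18⇒n19
[34] read 'e'  n19⇒n20
[35] read 'a'  n20⇒n7 (via fail)
[36] read 'b'  n7⇒n8
[37] read 'c'  n8⇒n18 (via fail)  → match P5@[36:37]
[38] read 'd'  n18⇒n27 (via fail)
[39] read 'e'  n27⇒n28
[40] read 'c'  n28⇒n1 (via fail)
[41] read 'e'  n1⇒n23  → match P4@[40:41]
[42] read 'b'  n23⇒n25 (via fail)
[43] read 'd'  n25⇒n26  → match P6@[41:43]
[44] read 'c'  n26⇒n1 (via fail)
[45] read 'b'  n1⇒n17 (via fail)
[46] read 'b'  n17⇒n17 (via fail)
[47] read 'd'  n17⇒n27 (via fail)
[48] read 'c'  n27⇒n1 (via fail)
[49] read 'e'  n1⇒n23  → match P4@[48:49]
[50] read 'b'  n23⇒n25 (via fail)
[51] read 'b'  n25⇒n17 (via fail)
[52] read 'c'  n17⇒n18  → match P5@[51:52]
[53] read 'b'  n18⇒n19
[54] read 'e'  n19⇒n20
[55] read 'd'  n20⇒n21
[56] read 'c'  n21⇒n22  → match P3@[51:56]

All matches (sorted): [[2,4],[5,0],[20,6],[29,7],[32,5],[37,5],[41,4],[43,6],[49,4],[52,5],[56,3]]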